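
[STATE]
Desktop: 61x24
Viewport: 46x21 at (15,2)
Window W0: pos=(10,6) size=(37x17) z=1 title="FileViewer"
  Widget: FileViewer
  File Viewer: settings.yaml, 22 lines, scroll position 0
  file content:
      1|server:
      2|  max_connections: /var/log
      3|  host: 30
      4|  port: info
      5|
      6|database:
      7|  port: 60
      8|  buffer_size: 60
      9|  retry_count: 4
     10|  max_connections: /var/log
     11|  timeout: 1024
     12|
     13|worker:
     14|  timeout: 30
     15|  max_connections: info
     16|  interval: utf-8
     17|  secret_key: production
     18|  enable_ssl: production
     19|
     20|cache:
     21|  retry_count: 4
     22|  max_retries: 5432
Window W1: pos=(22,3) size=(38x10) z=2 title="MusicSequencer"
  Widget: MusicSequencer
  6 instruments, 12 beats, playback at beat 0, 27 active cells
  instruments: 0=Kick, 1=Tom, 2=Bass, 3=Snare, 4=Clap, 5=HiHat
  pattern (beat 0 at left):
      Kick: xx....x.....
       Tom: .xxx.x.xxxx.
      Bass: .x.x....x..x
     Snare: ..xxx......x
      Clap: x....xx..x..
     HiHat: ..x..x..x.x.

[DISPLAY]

                                              
       ┏━━━━━━━━━━━━━━━━━━━━━━━━━━━━━━━━━━━━┓ 
       ┃ MusicSequencer                     ┃ 
       ┠────────────────────────────────────┨ 
━━━━━━━┃      ▼12345678901                  ┃ 
eViewer┃  Kick██····█·····                  ┃ 
───────┃   Tom·███·█·████·                  ┃ 
er:    ┃  Bass·█·█····█··█                  ┃ 
x_conne┃ Snare··███······█                  ┃ 
st: 30 ┃  Clap█····██··█··                  ┃ 
rt: inf┗━━━━━━━━━━━━━━━━━━━━━━━━━━━━━━━━━━━━┛ 
                              ░┃              
base:                         ░┃              
rt: 60                        ░┃              
ffer_size: 60                 ░┃              
try_count: 4                  ░┃              
x_connections: /var/log       ░┃              
meout: 1024                   ░┃              
                              ░┃              
er:                           ▼┃              
━━━━━━━━━━━━━━━━━━━━━━━━━━━━━━━┛              


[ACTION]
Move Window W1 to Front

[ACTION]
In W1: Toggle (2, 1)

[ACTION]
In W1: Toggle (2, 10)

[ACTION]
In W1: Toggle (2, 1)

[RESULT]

                                              
       ┏━━━━━━━━━━━━━━━━━━━━━━━━━━━━━━━━━━━━┓ 
       ┃ MusicSequencer                     ┃ 
       ┠────────────────────────────────────┨ 
━━━━━━━┃      ▼12345678901                  ┃ 
eViewer┃  Kick██····█·····                  ┃ 
───────┃   Tom·███·█·████·                  ┃ 
er:    ┃  Bass·█·█····█·██                  ┃ 
x_conne┃ Snare··███······█                  ┃ 
st: 30 ┃  Clap█····██··█··                  ┃ 
rt: inf┗━━━━━━━━━━━━━━━━━━━━━━━━━━━━━━━━━━━━┛ 
                              ░┃              
base:                         ░┃              
rt: 60                        ░┃              
ffer_size: 60                 ░┃              
try_count: 4                  ░┃              
x_connections: /var/log       ░┃              
meout: 1024                   ░┃              
                              ░┃              
er:                           ▼┃              
━━━━━━━━━━━━━━━━━━━━━━━━━━━━━━━┛              


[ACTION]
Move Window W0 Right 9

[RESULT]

                                              
       ┏━━━━━━━━━━━━━━━━━━━━━━━━━━━━━━━━━━━━┓ 
       ┃ MusicSequencer                     ┃ 
       ┠────────────────────────────────────┨ 
    ┏━━┃      ▼12345678901                  ┃ 
    ┃ F┃  Kick██····█·····                  ┃ 
    ┠──┃   Tom·███·█·████·                  ┃ 
    ┃se┃  Bass·█·█····█·██                  ┃ 
    ┃  ┃ Snare··███······█                  ┃ 
    ┃  ┃  Clap█····██··█··                  ┃ 
    ┃  ┗━━━━━━━━━━━━━━━━━━━━━━━━━━━━━━━━━━━━┛ 
    ┃                                  ░┃     
    ┃database:                         ░┃     
    ┃  port: 60                        ░┃     
    ┃  buffer_size: 60                 ░┃     
    ┃  retry_count: 4                  ░┃     
    ┃  max_connections: /var/log       ░┃     
    ┃  timeout: 1024                   ░┃     
    ┃                                  ░┃     
    ┃worker:                           ▼┃     
    ┗━━━━━━━━━━━━━━━━━━━━━━━━━━━━━━━━━━━┛     


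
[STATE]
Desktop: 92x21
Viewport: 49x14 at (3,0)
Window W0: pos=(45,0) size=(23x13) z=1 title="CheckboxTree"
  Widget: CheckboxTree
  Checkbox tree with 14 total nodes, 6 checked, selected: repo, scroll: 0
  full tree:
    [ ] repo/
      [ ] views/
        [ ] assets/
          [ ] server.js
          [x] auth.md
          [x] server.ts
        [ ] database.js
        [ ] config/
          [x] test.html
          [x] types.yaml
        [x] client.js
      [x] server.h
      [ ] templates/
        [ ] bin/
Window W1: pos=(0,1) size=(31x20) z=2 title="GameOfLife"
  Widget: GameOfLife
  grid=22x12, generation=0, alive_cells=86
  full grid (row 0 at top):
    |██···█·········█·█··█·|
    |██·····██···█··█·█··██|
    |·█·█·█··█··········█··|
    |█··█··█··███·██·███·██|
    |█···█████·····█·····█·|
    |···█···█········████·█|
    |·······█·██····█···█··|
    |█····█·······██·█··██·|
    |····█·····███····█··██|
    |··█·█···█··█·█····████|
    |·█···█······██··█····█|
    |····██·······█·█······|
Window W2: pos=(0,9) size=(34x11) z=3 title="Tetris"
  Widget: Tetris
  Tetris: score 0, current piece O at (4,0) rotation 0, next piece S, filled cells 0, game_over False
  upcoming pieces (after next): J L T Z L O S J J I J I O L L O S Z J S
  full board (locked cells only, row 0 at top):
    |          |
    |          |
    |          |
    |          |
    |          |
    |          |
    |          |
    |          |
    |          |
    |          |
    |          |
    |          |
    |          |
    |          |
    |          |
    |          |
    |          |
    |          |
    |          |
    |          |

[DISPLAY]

                                          ┏━━━━━━
━━━━━━━━━━━━━━━━━━━━━━━━━━━┓              ┃ Check
ameOfLife                  ┃              ┠──────
───────────────────────────┨              ┃>[-] r
n: 0                       ┃              ┃   [-]
···█·········█·█··█·       ┃              ┃     [
·····██···█··█·█··██       ┃              ┃      
·█·█··█··········█··       ┃              ┃      
·█··█··███·██·███·██       ┃              ┃      
━━━━━━━━━━━━━━━━━━━━━━━━━━━━━━┓           ┃     [
etris                         ┃           ┃     [
──────────────────────────────┨           ┃      
        │Next:                ┃           ┗━━━━━━
        │ ░░                  ┃                  


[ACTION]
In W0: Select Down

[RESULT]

                                          ┏━━━━━━
━━━━━━━━━━━━━━━━━━━━━━━━━━━┓              ┃ Check
ameOfLife                  ┃              ┠──────
───────────────────────────┨              ┃ [-] r
n: 0                       ┃              ┃>  [-]
···█·········█·█··█·       ┃              ┃     [
·····██···█··█·█··██       ┃              ┃      
·█·█··█··········█··       ┃              ┃      
·█··█··███·██·███·██       ┃              ┃      
━━━━━━━━━━━━━━━━━━━━━━━━━━━━━━┓           ┃     [
etris                         ┃           ┃     [
──────────────────────────────┨           ┃      
        │Next:                ┃           ┗━━━━━━
        │ ░░                  ┃                  


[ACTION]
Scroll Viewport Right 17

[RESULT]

                         ┏━━━━━━━━━━━━━━━━━━━━━┓ 
━━━━━━━━━━┓              ┃ CheckboxTree        ┃ 
          ┃              ┠─────────────────────┨ 
──────────┨              ┃ [-] repo/           ┃ 
          ┃              ┃>  [-] views/        ┃ 
·█·       ┃              ┃     [-] assets/     ┃ 
·██       ┃              ┃       [ ] server.js ┃ 
█··       ┃              ┃       [x] auth.md   ┃ 
·██       ┃              ┃       [x] server.ts ┃ 
━━━━━━━━━━━━━┓           ┃     [ ] database.js ┃ 
             ┃           ┃     [x] config/     ┃ 
─────────────┨           ┃       [x] test.html ┃ 
             ┃           ┗━━━━━━━━━━━━━━━━━━━━━┛ 
             ┃                                   


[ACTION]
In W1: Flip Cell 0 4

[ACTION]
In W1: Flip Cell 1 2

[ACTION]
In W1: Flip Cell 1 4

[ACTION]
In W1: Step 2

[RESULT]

                         ┏━━━━━━━━━━━━━━━━━━━━━┓ 
━━━━━━━━━━┓              ┃ CheckboxTree        ┃ 
          ┃              ┠─────────────────────┨ 
──────────┨              ┃ [-] repo/           ┃ 
          ┃              ┃>  [-] views/        ┃ 
··█       ┃              ┃     [-] assets/     ┃ 
··█       ┃              ┃       [ ] server.js ┃ 
···       ┃              ┃       [x] auth.md   ┃ 
██·       ┃              ┃       [x] server.ts ┃ 
━━━━━━━━━━━━━┓           ┃     [ ] database.js ┃ 
             ┃           ┃     [x] config/     ┃ 
─────────────┨           ┃       [x] test.html ┃ 
             ┃           ┗━━━━━━━━━━━━━━━━━━━━━┛ 
             ┃                                   


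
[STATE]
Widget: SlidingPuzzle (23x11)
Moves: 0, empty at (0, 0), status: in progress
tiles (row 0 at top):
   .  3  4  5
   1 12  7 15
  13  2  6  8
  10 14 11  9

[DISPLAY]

┌────┬────┬────┬────┐  
│    │  3 │  4 │  5 │  
├────┼────┼────┼────┤  
│  1 │ 12 │  7 │ 15 │  
├────┼────┼────┼────┤  
│ 13 │  2 │  6 │  8 │  
├────┼────┼────┼────┤  
│ 10 │ 14 │ 11 │  9 │  
└────┴────┴────┴────┘  
Moves: 0               
                       


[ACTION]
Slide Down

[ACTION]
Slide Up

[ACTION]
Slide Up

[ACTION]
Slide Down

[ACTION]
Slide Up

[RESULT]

┌────┬────┬────┬────┐  
│  1 │  3 │  4 │  5 │  
├────┼────┼────┼────┤  
│ 13 │ 12 │  7 │ 15 │  
├────┼────┼────┼────┤  
│    │  2 │  6 │  8 │  
├────┼────┼────┼────┤  
│ 10 │ 14 │ 11 │  9 │  
└────┴────┴────┴────┘  
Moves: 4               
                       


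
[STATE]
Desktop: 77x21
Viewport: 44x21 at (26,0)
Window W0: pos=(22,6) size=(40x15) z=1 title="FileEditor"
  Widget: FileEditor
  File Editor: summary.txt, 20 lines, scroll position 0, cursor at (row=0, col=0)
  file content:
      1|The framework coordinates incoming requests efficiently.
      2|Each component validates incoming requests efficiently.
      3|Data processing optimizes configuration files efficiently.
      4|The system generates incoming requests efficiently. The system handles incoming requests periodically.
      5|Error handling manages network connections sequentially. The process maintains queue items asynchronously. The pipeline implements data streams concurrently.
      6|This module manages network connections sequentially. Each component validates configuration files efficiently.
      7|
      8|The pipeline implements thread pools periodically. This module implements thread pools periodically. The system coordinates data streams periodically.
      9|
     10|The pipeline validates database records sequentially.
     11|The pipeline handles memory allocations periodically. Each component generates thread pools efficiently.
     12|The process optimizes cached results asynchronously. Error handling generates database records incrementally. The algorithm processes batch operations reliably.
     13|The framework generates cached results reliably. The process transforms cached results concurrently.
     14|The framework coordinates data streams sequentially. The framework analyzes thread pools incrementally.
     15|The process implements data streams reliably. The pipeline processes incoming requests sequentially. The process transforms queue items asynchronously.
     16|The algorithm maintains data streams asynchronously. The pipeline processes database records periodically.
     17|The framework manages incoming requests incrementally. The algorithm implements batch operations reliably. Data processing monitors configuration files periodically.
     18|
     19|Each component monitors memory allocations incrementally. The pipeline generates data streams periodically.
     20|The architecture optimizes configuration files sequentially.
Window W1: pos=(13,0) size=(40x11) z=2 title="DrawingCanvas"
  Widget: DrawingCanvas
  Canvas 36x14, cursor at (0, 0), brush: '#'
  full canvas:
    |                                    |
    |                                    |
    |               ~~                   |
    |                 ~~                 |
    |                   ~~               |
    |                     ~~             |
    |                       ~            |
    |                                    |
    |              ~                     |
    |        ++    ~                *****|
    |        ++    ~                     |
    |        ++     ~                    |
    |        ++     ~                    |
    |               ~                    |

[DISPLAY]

━━━━━━━━━━━━━━━━━━━━━━━━━━┓                 
as                        ┃                 
──────────────────────────┨                 
                          ┃                 
                          ┃                 
   ~~                     ┃                 
     ~~                   ┃━━━━━━━━┓        
       ~~                 ┃        ┃        
         ~~               ┃────────┨        
           ~              ┃ming re▲┃        
━━━━━━━━━━━━━━━━━━━━━━━━━━┛ing req█┃        
a processing optimizes configurati░┃        
 system generates incoming request░┃        
or handling manages network connec░┃        
s module manages network connectio░┃        
                                  ░┃        
 pipeline implements thread pools ░┃        
                                  ░┃        
 pipeline validates database recor░┃        
 pipeline handles memory allocatio▼┃        
━━━━━━━━━━━━━━━━━━━━━━━━━━━━━━━━━━━┛        


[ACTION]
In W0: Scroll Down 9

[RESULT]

━━━━━━━━━━━━━━━━━━━━━━━━━━┓                 
as                        ┃                 
──────────────────────────┨                 
                          ┃                 
                          ┃                 
   ~~                     ┃                 
     ~~                   ┃━━━━━━━━┓        
       ~~                 ┃        ┃        
         ~~               ┃────────┨        
           ~              ┃e recor▲┃        
━━━━━━━━━━━━━━━━━━━━━━━━━━┛locatio░┃        
 process optimizes cached results ░┃        
 framework generates cached result░┃        
 framework coordinates data stream░┃        
 process implements data streams r░┃        
 algorithm maintains data streams ░┃        
 framework manages incoming reques░┃        
                                  ░┃        
h component monitors memory alloca█┃        
 architecture optimizes configurat▼┃        
━━━━━━━━━━━━━━━━━━━━━━━━━━━━━━━━━━━┛        


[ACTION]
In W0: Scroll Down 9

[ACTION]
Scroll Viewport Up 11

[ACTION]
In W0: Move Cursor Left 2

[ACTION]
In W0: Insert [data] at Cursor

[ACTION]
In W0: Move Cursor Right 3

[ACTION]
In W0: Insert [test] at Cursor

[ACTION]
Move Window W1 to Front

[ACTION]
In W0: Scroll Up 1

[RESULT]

━━━━━━━━━━━━━━━━━━━━━━━━━━┓                 
as                        ┃                 
──────────────────────────┨                 
                          ┃                 
                          ┃                 
   ~~                     ┃                 
     ~~                   ┃━━━━━━━━┓        
       ~~                 ┃        ┃        
         ~~               ┃────────┨        
           ~              ┃       ▲┃        
━━━━━━━━━━━━━━━━━━━━━━━━━━┛e recor░┃        
 pipeline handles memory allocatio░┃        
 process optimizes cached results ░┃        
 framework generates cached result░┃        
 framework coordinates data stream░┃        
 process implements data streams r░┃        
 algorithm maintains data streams ░┃        
 framework manages incoming reques░┃        
                                  █┃        
h component monitors memory alloca▼┃        
━━━━━━━━━━━━━━━━━━━━━━━━━━━━━━━━━━━┛        


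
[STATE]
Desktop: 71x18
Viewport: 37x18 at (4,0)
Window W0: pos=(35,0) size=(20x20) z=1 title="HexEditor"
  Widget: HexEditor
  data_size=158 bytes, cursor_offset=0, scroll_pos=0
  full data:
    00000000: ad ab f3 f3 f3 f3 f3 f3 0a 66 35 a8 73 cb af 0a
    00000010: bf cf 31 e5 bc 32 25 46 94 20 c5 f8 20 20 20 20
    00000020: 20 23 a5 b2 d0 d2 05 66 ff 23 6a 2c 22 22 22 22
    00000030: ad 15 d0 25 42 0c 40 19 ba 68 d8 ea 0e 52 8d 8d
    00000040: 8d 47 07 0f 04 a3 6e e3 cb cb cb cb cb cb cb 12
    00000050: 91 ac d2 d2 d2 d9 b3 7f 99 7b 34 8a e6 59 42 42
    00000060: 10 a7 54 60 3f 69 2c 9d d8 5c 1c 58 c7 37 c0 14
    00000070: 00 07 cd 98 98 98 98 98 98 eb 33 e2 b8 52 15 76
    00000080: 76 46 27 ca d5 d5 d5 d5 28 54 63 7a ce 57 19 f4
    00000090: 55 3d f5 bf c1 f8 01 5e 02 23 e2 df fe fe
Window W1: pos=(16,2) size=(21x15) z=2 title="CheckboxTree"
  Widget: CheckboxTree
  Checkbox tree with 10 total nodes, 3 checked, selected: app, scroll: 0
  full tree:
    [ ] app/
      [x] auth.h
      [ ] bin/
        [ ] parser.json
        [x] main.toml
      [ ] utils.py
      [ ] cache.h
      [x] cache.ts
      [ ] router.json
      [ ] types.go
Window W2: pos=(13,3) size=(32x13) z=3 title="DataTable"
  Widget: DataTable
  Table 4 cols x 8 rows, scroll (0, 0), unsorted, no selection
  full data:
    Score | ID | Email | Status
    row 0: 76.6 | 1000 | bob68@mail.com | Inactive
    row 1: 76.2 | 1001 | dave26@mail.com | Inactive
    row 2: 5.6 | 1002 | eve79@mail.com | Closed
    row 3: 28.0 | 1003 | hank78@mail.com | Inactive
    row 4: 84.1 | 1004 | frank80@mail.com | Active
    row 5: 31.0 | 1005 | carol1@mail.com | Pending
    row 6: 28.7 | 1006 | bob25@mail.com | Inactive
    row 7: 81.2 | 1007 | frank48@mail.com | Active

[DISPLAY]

                               ┏━━━━━
                               ┃ HexE
            ┏━━━━━━━━━━━━━━━━━━━┓────
         ┏━━━━━━━━━━━━━━━━━━━━━━━━━━━
         ┃ DataTable                 
         ┠───────────────────────────
         ┃Score│ID  │Email           
         ┃─────┼────┼────────────────
         ┃76.6 │1000│bob68@mail.com  
         ┃76.2 │1001│dave26@mail.com 
         ┃5.6  │1002│eve79@mail.com  
         ┃28.0 │1003│hank78@mail.com 
         ┃84.1 │1004│frank80@mail.com
         ┃31.0 │1005│carol1@mail.com 
         ┃28.7 │1006│bob25@mail.com  
         ┗━━━━━━━━━━━━━━━━━━━━━━━━━━━
            ┗━━━━━━━━━━━━━━━━━━━┛    
                               ┃     


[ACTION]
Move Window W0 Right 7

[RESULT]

                                     
                                     
            ┏━━━━━━━━━━━━━━━━━━━┓    
         ┏━━━━━━━━━━━━━━━━━━━━━━━━━━━
         ┃ DataTable                 
         ┠───────────────────────────
         ┃Score│ID  │Email           
         ┃─────┼────┼────────────────
         ┃76.6 │1000│bob68@mail.com  
         ┃76.2 │1001│dave26@mail.com 
         ┃5.6  │1002│eve79@mail.com  
         ┃28.0 │1003│hank78@mail.com 
         ┃84.1 │1004│frank80@mail.com
         ┃31.0 │1005│carol1@mail.com 
         ┃28.7 │1006│bob25@mail.com  
         ┗━━━━━━━━━━━━━━━━━━━━━━━━━━━
            ┗━━━━━━━━━━━━━━━━━━━┛    
                                     


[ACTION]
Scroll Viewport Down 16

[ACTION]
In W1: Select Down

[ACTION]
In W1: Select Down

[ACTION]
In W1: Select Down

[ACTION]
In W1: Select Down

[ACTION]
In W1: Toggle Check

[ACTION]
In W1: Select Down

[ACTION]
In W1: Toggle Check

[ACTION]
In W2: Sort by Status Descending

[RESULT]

                                     
                                     
            ┏━━━━━━━━━━━━━━━━━━━┓    
         ┏━━━━━━━━━━━━━━━━━━━━━━━━━━━
         ┃ DataTable                 
         ┠───────────────────────────
         ┃Score│ID  │Email           
         ┃─────┼────┼────────────────
         ┃31.0 │1005│carol1@mail.com 
         ┃76.6 │1000│bob68@mail.com  
         ┃76.2 │1001│dave26@mail.com 
         ┃28.0 │1003│hank78@mail.com 
         ┃28.7 │1006│bob25@mail.com  
         ┃5.6  │1002│eve79@mail.com  
         ┃84.1 │1004│frank80@mail.com
         ┗━━━━━━━━━━━━━━━━━━━━━━━━━━━
            ┗━━━━━━━━━━━━━━━━━━━┛    
                                     


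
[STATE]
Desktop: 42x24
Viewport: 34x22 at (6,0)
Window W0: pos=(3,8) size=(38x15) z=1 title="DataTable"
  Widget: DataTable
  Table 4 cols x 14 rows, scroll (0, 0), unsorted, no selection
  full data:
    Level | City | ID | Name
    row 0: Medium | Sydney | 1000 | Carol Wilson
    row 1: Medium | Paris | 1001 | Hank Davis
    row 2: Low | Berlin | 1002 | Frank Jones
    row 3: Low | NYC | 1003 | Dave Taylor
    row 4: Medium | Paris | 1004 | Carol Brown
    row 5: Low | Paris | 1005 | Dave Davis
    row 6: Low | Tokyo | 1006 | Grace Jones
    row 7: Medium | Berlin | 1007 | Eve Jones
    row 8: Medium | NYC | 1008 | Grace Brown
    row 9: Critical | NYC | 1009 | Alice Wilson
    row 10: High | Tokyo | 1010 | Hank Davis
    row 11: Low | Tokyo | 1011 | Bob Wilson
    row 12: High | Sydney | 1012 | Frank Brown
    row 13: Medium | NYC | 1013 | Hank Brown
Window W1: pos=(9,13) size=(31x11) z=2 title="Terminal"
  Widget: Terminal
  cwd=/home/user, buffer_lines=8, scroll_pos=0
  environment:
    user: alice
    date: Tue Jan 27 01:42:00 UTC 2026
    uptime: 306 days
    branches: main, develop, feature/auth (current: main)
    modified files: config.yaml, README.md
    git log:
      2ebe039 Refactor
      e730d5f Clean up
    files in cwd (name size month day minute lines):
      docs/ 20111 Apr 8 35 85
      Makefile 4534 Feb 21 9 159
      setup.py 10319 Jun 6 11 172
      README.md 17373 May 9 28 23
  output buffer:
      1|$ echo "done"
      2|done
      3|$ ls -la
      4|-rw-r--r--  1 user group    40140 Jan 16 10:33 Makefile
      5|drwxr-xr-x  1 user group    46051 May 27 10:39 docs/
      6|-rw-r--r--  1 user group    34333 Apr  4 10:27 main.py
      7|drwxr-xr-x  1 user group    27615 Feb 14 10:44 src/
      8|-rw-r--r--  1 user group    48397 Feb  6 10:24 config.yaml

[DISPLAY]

                                  
                                  
                                  
                                  
                                  
                                  
                                  
                                  
━━━━━━━━━━━━━━━━━━━━━━━━━━━━━━━━━━
ataTable                          
──────────────────────────────────
vel   │City  │ID  │Name           
──────┼──────┼────┼────────────   
diu┏━━━━━━━━━━━━━━━━━━━━━━━━━━━━━┓
diu┃ Terminal                    ┃
w  ┠─────────────────────────────┨
w  ┃$ echo "done"                ┃
diu┃done                         ┃
w  ┃$ ls -la                     ┃
w  ┃-rw-r--r--  1 user group    4┃
diu┃drwxr-xr-x  1 user group    4┃
diu┃-rw-r--r--  1 user group    3┃


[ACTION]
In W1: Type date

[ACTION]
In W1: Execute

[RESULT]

                                  
                                  
                                  
                                  
                                  
                                  
                                  
                                  
━━━━━━━━━━━━━━━━━━━━━━━━━━━━━━━━━━
ataTable                          
──────────────────────────────────
vel   │City  │ID  │Name           
──────┼──────┼────┼────────────   
diu┏━━━━━━━━━━━━━━━━━━━━━━━━━━━━━┓
diu┃ Terminal                    ┃
w  ┠─────────────────────────────┨
w  ┃drwxr-xr-x  1 user group    4┃
diu┃-rw-r--r--  1 user group    3┃
w  ┃drwxr-xr-x  1 user group    2┃
w  ┃-rw-r--r--  1 user group    4┃
diu┃$ date                       ┃
diu┃Tue Jan 27 01:42:00 UTC 2026 ┃


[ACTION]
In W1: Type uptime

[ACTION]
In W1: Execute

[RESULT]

                                  
                                  
                                  
                                  
                                  
                                  
                                  
                                  
━━━━━━━━━━━━━━━━━━━━━━━━━━━━━━━━━━
ataTable                          
──────────────────────────────────
vel   │City  │ID  │Name           
──────┼──────┼────┼────────────   
diu┏━━━━━━━━━━━━━━━━━━━━━━━━━━━━━┓
diu┃ Terminal                    ┃
w  ┠─────────────────────────────┨
w  ┃drwxr-xr-x  1 user group    2┃
diu┃-rw-r--r--  1 user group    4┃
w  ┃$ date                       ┃
w  ┃Tue Jan 27 01:42:00 UTC 2026 ┃
diu┃$ uptime                     ┃
diu┃ 10:00  up 306 days          ┃


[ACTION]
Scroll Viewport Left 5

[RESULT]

                                  
                                  
                                  
                                  
                                  
                                  
                                  
                                  
  ┏━━━━━━━━━━━━━━━━━━━━━━━━━━━━━━━
  ┃ DataTable                     
  ┠───────────────────────────────
  ┃Level   │City  │ID  │Name      
  ┃────────┼──────┼────┼──────────
  ┃Mediu┏━━━━━━━━━━━━━━━━━━━━━━━━━
  ┃Mediu┃ Terminal                
  ┃Low  ┠─────────────────────────
  ┃Low  ┃drwxr-xr-x  1 user group 
  ┃Mediu┃-rw-r--r--  1 user group 
  ┃Low  ┃$ date                   
  ┃Low  ┃Tue Jan 27 01:42:00 UTC 2
  ┃Mediu┃$ uptime                 
  ┃Mediu┃ 10:00  up 306 days      


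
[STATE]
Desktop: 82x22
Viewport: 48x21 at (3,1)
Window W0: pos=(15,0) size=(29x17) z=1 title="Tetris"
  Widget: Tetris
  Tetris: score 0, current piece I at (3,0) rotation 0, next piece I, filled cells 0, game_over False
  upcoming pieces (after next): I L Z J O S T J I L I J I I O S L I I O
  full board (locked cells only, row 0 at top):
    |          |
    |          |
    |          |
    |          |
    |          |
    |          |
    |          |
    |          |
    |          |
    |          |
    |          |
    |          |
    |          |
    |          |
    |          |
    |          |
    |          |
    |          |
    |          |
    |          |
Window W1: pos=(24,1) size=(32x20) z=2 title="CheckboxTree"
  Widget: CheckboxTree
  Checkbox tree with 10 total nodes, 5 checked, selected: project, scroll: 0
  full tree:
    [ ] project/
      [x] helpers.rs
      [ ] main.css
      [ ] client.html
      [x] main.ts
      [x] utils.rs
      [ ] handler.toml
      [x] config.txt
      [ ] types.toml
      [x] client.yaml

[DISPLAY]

            ┃ Tetris ┏━━━━━━━━━━━━━━━━━━━━━━━━━━
            ┠────────┃ CheckboxTree             
            ┃        ┠──────────────────────────
            ┃        ┃>[-] project/             
            ┃        ┃   [x] helpers.rs         
            ┃        ┃   [ ] main.css           
            ┃        ┃   [ ] client.html        
            ┃        ┃   [x] main.ts            
            ┃        ┃   [x] utils.rs           
            ┃        ┃   [ ] handler.toml       
            ┃        ┃   [x] config.txt         
            ┃        ┃   [ ] types.toml         
            ┃        ┃   [x] client.yaml        
            ┃        ┃                          
            ┃        ┃                          
            ┗━━━━━━━━┃                          
                     ┃                          
                     ┃                          
                     ┃                          
                     ┗━━━━━━━━━━━━━━━━━━━━━━━━━━
                                                


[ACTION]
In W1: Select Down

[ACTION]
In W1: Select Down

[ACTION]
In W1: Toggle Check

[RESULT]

            ┃ Tetris ┏━━━━━━━━━━━━━━━━━━━━━━━━━━
            ┠────────┃ CheckboxTree             
            ┃        ┠──────────────────────────
            ┃        ┃ [-] project/             
            ┃        ┃   [x] helpers.rs         
            ┃        ┃>  [x] main.css           
            ┃        ┃   [ ] client.html        
            ┃        ┃   [x] main.ts            
            ┃        ┃   [x] utils.rs           
            ┃        ┃   [ ] handler.toml       
            ┃        ┃   [x] config.txt         
            ┃        ┃   [ ] types.toml         
            ┃        ┃   [x] client.yaml        
            ┃        ┃                          
            ┃        ┃                          
            ┗━━━━━━━━┃                          
                     ┃                          
                     ┃                          
                     ┃                          
                     ┗━━━━━━━━━━━━━━━━━━━━━━━━━━
                                                


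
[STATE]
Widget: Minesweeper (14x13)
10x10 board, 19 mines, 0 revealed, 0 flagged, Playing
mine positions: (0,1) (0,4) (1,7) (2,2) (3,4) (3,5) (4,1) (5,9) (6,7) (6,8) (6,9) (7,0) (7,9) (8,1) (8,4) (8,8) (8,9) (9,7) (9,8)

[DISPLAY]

■■■■■■■■■■    
■■■■■■■■■■    
■■■■■■■■■■    
■■■■■■■■■■    
■■■■■■■■■■    
■■■■■■■■■■    
■■■■■■■■■■    
■■■■■■■■■■    
■■■■■■■■■■    
■■■■■■■■■■    
              
              
              


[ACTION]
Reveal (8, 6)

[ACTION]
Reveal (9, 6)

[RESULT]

■■■■■■■■■■    
■■■■■■■■■■    
■■■■■■■■■■    
■■■■■■■■■■    
■■■■■■■■■■    
■■■■■■■■■■    
■■■■■■■■■■    
■■■■■■■■■■    
■■■■■■1■■■    
■■■■■■1■■■    
              
              
              


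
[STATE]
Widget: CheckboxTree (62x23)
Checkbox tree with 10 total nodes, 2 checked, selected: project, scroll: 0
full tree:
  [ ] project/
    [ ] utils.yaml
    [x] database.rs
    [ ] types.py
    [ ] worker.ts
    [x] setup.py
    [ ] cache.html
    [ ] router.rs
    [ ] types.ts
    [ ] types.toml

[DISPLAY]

>[-] project/                                                 
   [ ] utils.yaml                                             
   [x] database.rs                                            
   [ ] types.py                                               
   [ ] worker.ts                                              
   [x] setup.py                                               
   [ ] cache.html                                             
   [ ] router.rs                                              
   [ ] types.ts                                               
   [ ] types.toml                                             
                                                              
                                                              
                                                              
                                                              
                                                              
                                                              
                                                              
                                                              
                                                              
                                                              
                                                              
                                                              
                                                              


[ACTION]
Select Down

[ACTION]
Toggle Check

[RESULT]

 [-] project/                                                 
>  [x] utils.yaml                                             
   [x] database.rs                                            
   [ ] types.py                                               
   [ ] worker.ts                                              
   [x] setup.py                                               
   [ ] cache.html                                             
   [ ] router.rs                                              
   [ ] types.ts                                               
   [ ] types.toml                                             
                                                              
                                                              
                                                              
                                                              
                                                              
                                                              
                                                              
                                                              
                                                              
                                                              
                                                              
                                                              
                                                              


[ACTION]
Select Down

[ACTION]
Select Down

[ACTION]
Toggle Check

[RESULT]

 [-] project/                                                 
   [x] utils.yaml                                             
   [x] database.rs                                            
>  [x] types.py                                               
   [ ] worker.ts                                              
   [x] setup.py                                               
   [ ] cache.html                                             
   [ ] router.rs                                              
   [ ] types.ts                                               
   [ ] types.toml                                             
                                                              
                                                              
                                                              
                                                              
                                                              
                                                              
                                                              
                                                              
                                                              
                                                              
                                                              
                                                              
                                                              


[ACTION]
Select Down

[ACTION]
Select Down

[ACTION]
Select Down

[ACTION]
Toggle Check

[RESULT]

 [-] project/                                                 
   [x] utils.yaml                                             
   [x] database.rs                                            
   [x] types.py                                               
   [ ] worker.ts                                              
   [x] setup.py                                               
>  [x] cache.html                                             
   [ ] router.rs                                              
   [ ] types.ts                                               
   [ ] types.toml                                             
                                                              
                                                              
                                                              
                                                              
                                                              
                                                              
                                                              
                                                              
                                                              
                                                              
                                                              
                                                              
                                                              
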